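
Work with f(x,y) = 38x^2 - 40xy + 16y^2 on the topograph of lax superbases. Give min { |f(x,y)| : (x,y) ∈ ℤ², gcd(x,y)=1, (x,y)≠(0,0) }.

translate: b→36 (≡-40 mod 76), so (38,-40,16)→(38,36,14)
flip: (38,36,14)→(14,-36,38)
translate: b→-8 (≡-36 mod 28), so (14,-36,38)→(14,-8,16)
reduced (well bottom): (14,-8,16) with a≤c, −a<b≤a
well minimum = a = 14

14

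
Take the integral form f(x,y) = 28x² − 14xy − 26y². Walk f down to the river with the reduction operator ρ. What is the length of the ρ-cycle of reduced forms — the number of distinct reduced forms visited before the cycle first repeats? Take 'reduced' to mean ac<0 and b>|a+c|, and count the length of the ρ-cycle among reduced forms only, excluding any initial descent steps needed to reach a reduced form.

D = 3108, ⌊√D⌋ = 55
descent: ρ → (-26,14,28)  [lands on river]
river: ρ → (28,42,-12)
river: ρ → (-12,54,4)
river: ρ → (4,50,-38)
river: ρ → (-38,26,16)
river: ρ → (16,38,-26)
ρ-cycle length = 6 (tail of 1 descent step not counted)

6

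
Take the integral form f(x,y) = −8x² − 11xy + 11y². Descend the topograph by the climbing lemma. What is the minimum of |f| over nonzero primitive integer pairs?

descent: ρ → (11,11,-8)  [lands on river]
river: ρ → (-8,21,1)
river: ρ → (1,21,-8)
river: ρ → (-8,11,11)
closes: descent 1, river 4
min |a| on river = 1

1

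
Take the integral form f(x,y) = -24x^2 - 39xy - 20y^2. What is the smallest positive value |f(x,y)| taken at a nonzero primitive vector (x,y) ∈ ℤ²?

translate: b→-9 (≡39 mod 48), so (24,39,20)→(24,-9,5)
flip: (24,-9,5)→(5,9,24)
translate: b→-1 (≡9 mod 10), so (5,9,24)→(5,-1,20)
reduced (well bottom): (5,-1,20) with a≤c, −a<b≤a
well minimum |f| = |-5| = 5 (negative-definite)

5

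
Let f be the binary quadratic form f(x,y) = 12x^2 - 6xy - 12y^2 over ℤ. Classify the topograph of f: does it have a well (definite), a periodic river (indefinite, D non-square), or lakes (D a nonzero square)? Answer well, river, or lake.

D = b²−4ac = (-6)² − 4·12·(-12) = 612
D > 0 non-square ⇒ indefinite ⇒ periodic river

river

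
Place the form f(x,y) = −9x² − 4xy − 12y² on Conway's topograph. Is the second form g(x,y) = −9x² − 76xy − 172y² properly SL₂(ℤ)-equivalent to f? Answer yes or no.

D₁ = -416, D₂ = -416
f is negative-definite; reduce −f:
−f: reduced (well bottom): (9,4,12) with a≤c, −a<b≤a
flip sign back: reduced form of f is (-9,-4,-12)
g is negative-definite; reduce −g:
−g: translate: b→4 (≡76 mod 18), so (9,76,172)→(9,4,12)
−g: reduced (well bottom): (9,4,12) with a≤c, −a<b≤a
flip sign back: reduced form of g is (-9,-4,-12)
reduced forms (-9, -4, -12) vs (-9, -4, -12) ⇒ equivalent

yes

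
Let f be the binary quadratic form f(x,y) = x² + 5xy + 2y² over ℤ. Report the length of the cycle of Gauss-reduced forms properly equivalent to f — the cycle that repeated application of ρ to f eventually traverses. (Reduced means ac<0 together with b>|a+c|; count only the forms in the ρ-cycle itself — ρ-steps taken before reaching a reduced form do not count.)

D = 17, ⌊√D⌋ = 4
descent: ρ → (2,3,-1)  [lands on river]
river: ρ → (-1,3,2)
river: ρ → (2,1,-2)
river: ρ → (-2,3,1)
river: ρ → (1,3,-2)
river: ρ → (-2,1,2)
ρ-cycle length = 6 (tail of 1 descent step not counted)

6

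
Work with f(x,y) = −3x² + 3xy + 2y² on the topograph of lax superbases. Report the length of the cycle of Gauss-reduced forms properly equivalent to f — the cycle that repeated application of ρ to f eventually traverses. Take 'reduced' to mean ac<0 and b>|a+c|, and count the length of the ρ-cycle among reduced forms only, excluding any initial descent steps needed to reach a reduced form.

D = 33, ⌊√D⌋ = 5
river: ρ → (2,5,-1)
river: ρ → (-1,5,2)
river: ρ → (2,3,-3)
river: ρ → (-3,3,2)
ρ-cycle length = 4 (tail of 0 descent steps not counted)

4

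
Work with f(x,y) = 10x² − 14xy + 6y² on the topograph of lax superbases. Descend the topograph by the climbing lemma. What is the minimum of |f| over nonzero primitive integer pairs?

translate: b→6 (≡-14 mod 20), so (10,-14,6)→(10,6,2)
flip: (10,6,2)→(2,-6,10)
translate: b→2 (≡-6 mod 4), so (2,-6,10)→(2,2,6)
reduced (well bottom): (2,2,6) with a≤c, −a<b≤a
well minimum = a = 2

2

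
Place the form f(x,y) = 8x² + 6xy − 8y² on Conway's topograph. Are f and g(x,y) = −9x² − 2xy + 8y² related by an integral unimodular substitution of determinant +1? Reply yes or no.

D₁ = 292, D₂ = 292
river cycle of f (length 18): (-8, 10, 6), (6, 14, -4), (-4, 10, 12), (12, 14, -2), (-2, 14, 12), (12, 10, -4), (-4, 14, 6), (6, 10, -8), (-8, 6, 8), (8, 10, -6), … (8 more)
river cycle of g (length 14): (8, 2, -9), (-9, 16, 1), (1, 16, -9), (-9, 2, 8), (8, 14, -3), (-3, 16, 3), (3, 14, -8), (-8, 2, 9), (9, 16, -1), (-1, 16, 9), … (4 more)
cycles differ ⇒ inequivalent

no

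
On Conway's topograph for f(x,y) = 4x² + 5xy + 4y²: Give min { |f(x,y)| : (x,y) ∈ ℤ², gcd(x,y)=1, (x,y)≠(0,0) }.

translate: b→-3 (≡5 mod 8), so (4,5,4)→(4,-3,3)
flip: (4,-3,3)→(3,3,4)
reduced (well bottom): (3,3,4) with a≤c, −a<b≤a
well minimum = a = 3

3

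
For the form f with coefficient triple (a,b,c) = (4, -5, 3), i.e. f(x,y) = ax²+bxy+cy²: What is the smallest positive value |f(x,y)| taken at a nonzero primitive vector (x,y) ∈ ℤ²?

translate: b→3 (≡-5 mod 8), so (4,-5,3)→(4,3,2)
flip: (4,3,2)→(2,-3,4)
translate: b→1 (≡-3 mod 4), so (2,-3,4)→(2,1,3)
reduced (well bottom): (2,1,3) with a≤c, −a<b≤a
well minimum = a = 2

2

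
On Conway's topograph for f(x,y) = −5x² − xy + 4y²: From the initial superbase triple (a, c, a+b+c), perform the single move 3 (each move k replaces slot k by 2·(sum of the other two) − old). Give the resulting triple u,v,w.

start (-5,4,-2) = (f(1,0),f(0,1),f(1,1))
replace slot 3: 2·((-5)+4) − (-2) = 0 → (-5,4,0)

-5,4,0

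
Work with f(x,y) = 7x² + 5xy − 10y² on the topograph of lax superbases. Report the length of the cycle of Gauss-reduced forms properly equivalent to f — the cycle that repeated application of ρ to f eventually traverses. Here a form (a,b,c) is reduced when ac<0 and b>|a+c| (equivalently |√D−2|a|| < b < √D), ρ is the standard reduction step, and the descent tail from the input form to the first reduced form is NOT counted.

D = 305, ⌊√D⌋ = 17
river: ρ → (-10,15,2)
river: ρ → (2,17,-2)
river: ρ → (-2,15,10)
river: ρ → (10,5,-7)
river: ρ → (-7,9,8)
river: ρ → (8,7,-8)
river: ρ → (-8,9,7)
river: ρ → (7,5,-10)
ρ-cycle length = 8 (tail of 0 descent steps not counted)

8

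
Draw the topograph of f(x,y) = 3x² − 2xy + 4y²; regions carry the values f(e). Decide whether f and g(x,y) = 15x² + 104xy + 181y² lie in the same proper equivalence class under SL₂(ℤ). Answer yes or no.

D₁ = -44, D₂ = -44
f: reduced (well bottom): (3,-2,4) with a≤c, −a<b≤a
g: translate: b→14 (≡104 mod 30), so (15,104,181)→(15,14,4)
g: flip: (15,14,4)→(4,-14,15)
g: translate: b→2 (≡-14 mod 8), so (4,-14,15)→(4,2,3)
g: flip: (4,2,3)→(3,-2,4)
g: reduced (well bottom): (3,-2,4) with a≤c, −a<b≤a
reduced forms (3, -2, 4) vs (3, -2, 4) ⇒ equivalent

yes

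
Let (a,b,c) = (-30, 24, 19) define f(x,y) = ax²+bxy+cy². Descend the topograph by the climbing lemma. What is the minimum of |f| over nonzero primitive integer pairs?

river: ρ → (19,52,-2)
river: ρ → (-2,52,19)
river: ρ → (19,24,-30)
river: ρ → (-30,36,13)
river: ρ → (13,42,-21)
river: ρ → (-21,42,13)
river: ρ → (13,36,-30)
river: ρ → (-30,24,19)
closes: descent 0, river 8
min |a| on river = 2

2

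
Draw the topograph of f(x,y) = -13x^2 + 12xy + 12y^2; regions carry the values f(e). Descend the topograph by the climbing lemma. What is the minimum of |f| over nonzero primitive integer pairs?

river: ρ → (12,12,-13)
river: ρ → (-13,14,11)
river: ρ → (11,8,-16)
river: ρ → (-16,24,3)
river: ρ → (3,24,-16)
river: ρ → (-16,8,11)
river: ρ → (11,14,-13)
river: ρ → (-13,12,12)
closes: descent 0, river 8
min |a| on river = 3

3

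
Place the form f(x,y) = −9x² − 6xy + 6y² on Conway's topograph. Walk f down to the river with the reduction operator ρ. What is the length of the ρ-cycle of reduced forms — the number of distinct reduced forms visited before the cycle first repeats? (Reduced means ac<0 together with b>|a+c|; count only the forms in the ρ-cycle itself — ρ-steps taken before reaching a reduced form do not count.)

D = 252, ⌊√D⌋ = 15
descent: ρ → (6,6,-9)  [lands on river]
river: ρ → (-9,12,3)
river: ρ → (3,12,-9)
river: ρ → (-9,6,6)
ρ-cycle length = 4 (tail of 1 descent step not counted)

4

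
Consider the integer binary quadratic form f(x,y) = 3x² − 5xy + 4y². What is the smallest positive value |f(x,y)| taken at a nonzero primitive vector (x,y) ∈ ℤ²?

translate: b→1 (≡-5 mod 6), so (3,-5,4)→(3,1,2)
flip: (3,1,2)→(2,-1,3)
reduced (well bottom): (2,-1,3) with a≤c, −a<b≤a
well minimum = a = 2

2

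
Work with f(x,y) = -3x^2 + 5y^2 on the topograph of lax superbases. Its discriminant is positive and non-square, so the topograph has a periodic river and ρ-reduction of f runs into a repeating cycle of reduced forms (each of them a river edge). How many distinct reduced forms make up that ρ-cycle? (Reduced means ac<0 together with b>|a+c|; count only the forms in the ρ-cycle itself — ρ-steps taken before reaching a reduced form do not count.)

D = 60, ⌊√D⌋ = 7
descent: ρ → (5,0,-3)
descent: ρ → (-3,6,2)  [lands on river]
river: ρ → (2,6,-3)
ρ-cycle length = 2 (tail of 2 descent steps not counted)

2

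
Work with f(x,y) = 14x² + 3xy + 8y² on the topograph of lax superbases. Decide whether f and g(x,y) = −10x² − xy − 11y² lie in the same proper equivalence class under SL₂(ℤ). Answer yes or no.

D₁ = -439, D₂ = -439
f: flip: (14,3,8)→(8,-3,14)
f: reduced (well bottom): (8,-3,14) with a≤c, −a<b≤a
g is negative-definite; reduce −g:
−g: reduced (well bottom): (10,1,11) with a≤c, −a<b≤a
flip sign back: reduced form of g is (-10,-1,-11)
reduced forms (8, -3, 14) vs (-10, -1, -11) ⇒ inequivalent

no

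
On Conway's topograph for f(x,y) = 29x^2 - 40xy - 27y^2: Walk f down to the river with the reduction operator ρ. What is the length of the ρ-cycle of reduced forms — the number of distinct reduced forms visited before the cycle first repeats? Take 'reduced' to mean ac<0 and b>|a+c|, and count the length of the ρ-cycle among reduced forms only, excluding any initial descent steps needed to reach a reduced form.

D = 4732, ⌊√D⌋ = 68
descent: ρ → (-27,40,29)  [lands on river]
river: ρ → (29,18,-38)
river: ρ → (-38,58,9)
river: ρ → (9,68,-3)
river: ρ → (-3,64,53)
river: ρ → (53,42,-14)
river: ρ → (-14,42,53)
river: ρ → (53,64,-3)
river: ρ → (-3,68,9)
river: ρ → (9,58,-38)
river: ρ → (-38,18,29)
river: ρ → (29,40,-27)
river: ρ → (-27,68,1)
river: ρ → (1,68,-27)
ρ-cycle length = 14 (tail of 1 descent step not counted)

14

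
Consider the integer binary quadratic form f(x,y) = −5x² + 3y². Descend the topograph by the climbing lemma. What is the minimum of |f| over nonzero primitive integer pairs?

descent: ρ → (3,6,-2)  [lands on river]
river: ρ → (-2,6,3)
closes: descent 1, river 2
min |a| on river = 2

2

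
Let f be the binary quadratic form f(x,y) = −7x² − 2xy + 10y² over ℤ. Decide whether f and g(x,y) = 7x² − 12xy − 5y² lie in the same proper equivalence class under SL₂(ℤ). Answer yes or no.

D₁ = 284, D₂ = 284
river cycle of f (length 8): (-7, 12, 5), (5, 8, -11), (-11, 14, 2), (2, 14, -11), (-11, 8, 5), (5, 12, -7), (-7, 16, 1), (1, 16, -7)
river cycle of g (length 8): (-5, 12, 7), (7, 16, -1), (-1, 16, 7), (7, 12, -5), (-5, 8, 11), (11, 14, -2), (-2, 14, 11), (11, 8, -5)
cycles differ ⇒ inequivalent

no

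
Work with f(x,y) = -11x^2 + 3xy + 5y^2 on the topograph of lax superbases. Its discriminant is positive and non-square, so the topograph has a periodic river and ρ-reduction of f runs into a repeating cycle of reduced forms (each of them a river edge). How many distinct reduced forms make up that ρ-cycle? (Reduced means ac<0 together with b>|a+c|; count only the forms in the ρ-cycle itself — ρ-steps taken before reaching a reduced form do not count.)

D = 229, ⌊√D⌋ = 15
descent: ρ → (5,7,-9)  [lands on river]
river: ρ → (-9,11,3)
river: ρ → (3,13,-5)
river: ρ → (-5,7,9)
river: ρ → (9,11,-3)
river: ρ → (-3,13,5)
ρ-cycle length = 6 (tail of 1 descent step not counted)

6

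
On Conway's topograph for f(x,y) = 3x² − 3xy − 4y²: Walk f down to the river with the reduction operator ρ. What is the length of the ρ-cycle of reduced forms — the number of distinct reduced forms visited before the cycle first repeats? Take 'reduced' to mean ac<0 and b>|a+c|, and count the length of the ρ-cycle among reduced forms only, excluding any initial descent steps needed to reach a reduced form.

D = 57, ⌊√D⌋ = 7
descent: ρ → (-4,3,3)  [lands on river]
river: ρ → (3,3,-4)
river: ρ → (-4,5,2)
river: ρ → (2,7,-1)
river: ρ → (-1,7,2)
river: ρ → (2,5,-4)
ρ-cycle length = 6 (tail of 1 descent step not counted)

6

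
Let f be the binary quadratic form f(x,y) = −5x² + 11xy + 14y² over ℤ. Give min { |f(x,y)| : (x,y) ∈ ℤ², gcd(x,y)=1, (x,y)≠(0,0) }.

river: ρ → (14,17,-2)
river: ρ → (-2,19,5)
river: ρ → (5,11,-14)
river: ρ → (-14,17,2)
river: ρ → (2,19,-5)
river: ρ → (-5,11,14)
closes: descent 0, river 6
min |a| on river = 2

2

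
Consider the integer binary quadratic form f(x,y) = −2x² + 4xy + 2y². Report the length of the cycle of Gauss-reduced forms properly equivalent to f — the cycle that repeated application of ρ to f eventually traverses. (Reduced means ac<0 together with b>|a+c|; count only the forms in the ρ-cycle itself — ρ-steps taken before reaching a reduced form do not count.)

D = 32, ⌊√D⌋ = 5
river: ρ → (2,4,-2)
river: ρ → (-2,4,2)
ρ-cycle length = 2 (tail of 0 descent steps not counted)

2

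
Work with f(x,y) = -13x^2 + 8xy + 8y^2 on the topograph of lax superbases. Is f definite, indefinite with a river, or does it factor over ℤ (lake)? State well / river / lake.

D = b²−4ac = 8² − 4·(-13)·8 = 480
D > 0 non-square ⇒ indefinite ⇒ periodic river

river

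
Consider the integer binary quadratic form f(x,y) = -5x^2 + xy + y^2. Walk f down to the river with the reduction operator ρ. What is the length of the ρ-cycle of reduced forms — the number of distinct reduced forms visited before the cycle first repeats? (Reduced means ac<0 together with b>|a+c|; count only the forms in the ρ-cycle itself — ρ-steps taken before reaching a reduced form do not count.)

D = 21, ⌊√D⌋ = 4
descent: ρ → (1,3,-3)  [lands on river]
river: ρ → (-3,3,1)
ρ-cycle length = 2 (tail of 1 descent step not counted)

2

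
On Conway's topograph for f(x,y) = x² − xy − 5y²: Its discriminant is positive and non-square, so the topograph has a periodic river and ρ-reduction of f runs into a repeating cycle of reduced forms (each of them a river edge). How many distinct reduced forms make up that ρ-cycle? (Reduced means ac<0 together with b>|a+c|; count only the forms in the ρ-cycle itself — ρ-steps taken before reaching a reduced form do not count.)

D = 21, ⌊√D⌋ = 4
descent: ρ → (-5,1,1)
descent: ρ → (1,3,-3)  [lands on river]
river: ρ → (-3,3,1)
ρ-cycle length = 2 (tail of 2 descent steps not counted)

2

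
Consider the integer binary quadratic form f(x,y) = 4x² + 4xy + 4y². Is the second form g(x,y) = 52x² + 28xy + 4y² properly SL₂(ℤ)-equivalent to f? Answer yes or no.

D₁ = -48, D₂ = -48
f: reduced (well bottom): (4,4,4) with a≤c, −a<b≤a
g: flip: (52,28,4)→(4,-28,52)
g: translate: b→4 (≡-28 mod 8), so (4,-28,52)→(4,4,4)
g: reduced (well bottom): (4,4,4) with a≤c, −a<b≤a
reduced forms (4, 4, 4) vs (4, 4, 4) ⇒ equivalent

yes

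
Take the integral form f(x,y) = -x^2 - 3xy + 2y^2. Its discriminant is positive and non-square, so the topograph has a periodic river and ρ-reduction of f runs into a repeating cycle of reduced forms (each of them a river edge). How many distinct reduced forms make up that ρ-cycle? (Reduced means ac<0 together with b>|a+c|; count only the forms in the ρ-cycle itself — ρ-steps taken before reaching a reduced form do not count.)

D = 17, ⌊√D⌋ = 4
descent: ρ → (2,3,-1)  [lands on river]
river: ρ → (-1,3,2)
river: ρ → (2,1,-2)
river: ρ → (-2,3,1)
river: ρ → (1,3,-2)
river: ρ → (-2,1,2)
ρ-cycle length = 6 (tail of 1 descent step not counted)

6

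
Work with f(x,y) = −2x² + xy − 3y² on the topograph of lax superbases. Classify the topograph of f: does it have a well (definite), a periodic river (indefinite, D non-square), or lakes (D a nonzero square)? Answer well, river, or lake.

D = b²−4ac = 1² − 4·(-2)·(-3) = -23
D < 0 ⇒ definite ⇒ every region one sign ⇒ single well

well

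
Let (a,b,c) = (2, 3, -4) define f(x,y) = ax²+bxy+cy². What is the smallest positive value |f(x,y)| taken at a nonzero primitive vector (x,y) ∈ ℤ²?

river: ρ → (-4,5,1)
river: ρ → (1,5,-4)
river: ρ → (-4,3,2)
river: ρ → (2,5,-2)
river: ρ → (-2,3,4)
river: ρ → (4,5,-1)
river: ρ → (-1,5,4)
river: ρ → (4,3,-2)
river: ρ → (-2,5,2)
river: ρ → (2,3,-4)
closes: descent 0, river 10
min |a| on river = 1

1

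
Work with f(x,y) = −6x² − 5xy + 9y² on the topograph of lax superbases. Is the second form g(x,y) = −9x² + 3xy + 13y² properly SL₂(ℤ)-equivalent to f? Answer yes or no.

D₁ = 241, D₂ = 477
discriminants differ ⇒ not SL₂(ℤ)-equivalent

no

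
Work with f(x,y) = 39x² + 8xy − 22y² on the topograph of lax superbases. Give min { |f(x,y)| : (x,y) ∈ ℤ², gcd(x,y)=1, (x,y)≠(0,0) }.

descent: ρ → (-22,36,25)  [lands on river]
river: ρ → (25,14,-33)
river: ρ → (-33,52,6)
river: ρ → (6,56,-15)
river: ρ → (-15,34,39)
river: ρ → (39,44,-10)
river: ρ → (-10,56,9)
river: ρ → (9,52,-22)
closes: descent 1, river 8
min |a| on river = 6

6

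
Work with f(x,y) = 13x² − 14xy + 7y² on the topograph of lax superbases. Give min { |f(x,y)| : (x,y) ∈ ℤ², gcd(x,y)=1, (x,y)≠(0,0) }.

translate: b→12 (≡-14 mod 26), so (13,-14,7)→(13,12,6)
flip: (13,12,6)→(6,-12,13)
translate: b→0 (≡-12 mod 12), so (6,-12,13)→(6,0,7)
reduced (well bottom): (6,0,7) with a≤c, −a<b≤a
well minimum = a = 6

6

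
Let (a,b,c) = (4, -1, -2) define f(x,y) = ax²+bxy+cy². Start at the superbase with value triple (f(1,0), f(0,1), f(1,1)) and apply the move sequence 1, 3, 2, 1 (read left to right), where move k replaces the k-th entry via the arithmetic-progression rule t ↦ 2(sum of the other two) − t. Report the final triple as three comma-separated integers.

start (4,-2,1) = (f(1,0),f(0,1),f(1,1))
replace slot 1: 2·((-2)+1) − 4 = -6 → (-6,-2,1)
replace slot 3: 2·((-6)+(-2)) − 1 = -17 → (-6,-2,-17)
replace slot 2: 2·((-6)+(-17)) − (-2) = -44 → (-6,-44,-17)
replace slot 1: 2·((-44)+(-17)) − (-6) = -116 → (-116,-44,-17)

-116,-44,-17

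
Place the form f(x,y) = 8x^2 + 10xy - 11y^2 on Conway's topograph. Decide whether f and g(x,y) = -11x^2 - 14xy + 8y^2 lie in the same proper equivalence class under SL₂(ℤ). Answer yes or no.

D₁ = 452, D₂ = 548
discriminants differ ⇒ not SL₂(ℤ)-equivalent

no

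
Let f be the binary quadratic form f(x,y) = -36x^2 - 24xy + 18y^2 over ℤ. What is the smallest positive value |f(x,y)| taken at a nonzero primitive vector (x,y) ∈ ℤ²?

descent: ρ → (18,24,-36)  [lands on river]
river: ρ → (-36,48,6)
river: ρ → (6,48,-36)
river: ρ → (-36,24,18)
river: ρ → (18,48,-12)
river: ρ → (-12,48,18)
closes: descent 1, river 6
min |a| on river = 6

6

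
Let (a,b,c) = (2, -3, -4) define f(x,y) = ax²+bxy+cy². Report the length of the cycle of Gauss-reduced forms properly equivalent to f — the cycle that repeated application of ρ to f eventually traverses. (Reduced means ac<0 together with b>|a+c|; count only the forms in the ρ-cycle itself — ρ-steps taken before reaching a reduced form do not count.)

D = 41, ⌊√D⌋ = 6
descent: ρ → (-4,3,2)  [lands on river]
river: ρ → (2,5,-2)
river: ρ → (-2,3,4)
river: ρ → (4,5,-1)
river: ρ → (-1,5,4)
river: ρ → (4,3,-2)
river: ρ → (-2,5,2)
river: ρ → (2,3,-4)
river: ρ → (-4,5,1)
river: ρ → (1,5,-4)
ρ-cycle length = 10 (tail of 1 descent step not counted)

10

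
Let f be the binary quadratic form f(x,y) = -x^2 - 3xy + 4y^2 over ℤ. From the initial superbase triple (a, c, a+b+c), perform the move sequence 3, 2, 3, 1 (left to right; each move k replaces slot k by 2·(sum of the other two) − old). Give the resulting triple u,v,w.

start (-1,4,0) = (f(1,0),f(0,1),f(1,1))
replace slot 3: 2·((-1)+4) − 0 = 6 → (-1,4,6)
replace slot 2: 2·((-1)+6) − 4 = 6 → (-1,6,6)
replace slot 3: 2·((-1)+6) − 6 = 4 → (-1,6,4)
replace slot 1: 2·(6+4) − (-1) = 21 → (21,6,4)

21,6,4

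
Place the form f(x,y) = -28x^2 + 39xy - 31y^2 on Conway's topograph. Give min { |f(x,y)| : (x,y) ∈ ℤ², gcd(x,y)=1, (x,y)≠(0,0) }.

translate: b→17 (≡-39 mod 56), so (28,-39,31)→(28,17,20)
flip: (28,17,20)→(20,-17,28)
reduced (well bottom): (20,-17,28) with a≤c, −a<b≤a
well minimum |f| = |-20| = 20 (negative-definite)

20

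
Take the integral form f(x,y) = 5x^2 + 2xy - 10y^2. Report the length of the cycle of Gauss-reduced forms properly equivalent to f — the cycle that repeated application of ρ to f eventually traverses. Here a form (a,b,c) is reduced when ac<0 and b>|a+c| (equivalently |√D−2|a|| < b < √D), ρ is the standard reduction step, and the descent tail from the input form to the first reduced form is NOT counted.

D = 204, ⌊√D⌋ = 14
descent: ρ → (-10,-2,5)
descent: ρ → (5,12,-3)  [lands on river]
river: ρ → (-3,12,5)
river: ρ → (5,8,-7)
river: ρ → (-7,6,6)
river: ρ → (6,6,-7)
river: ρ → (-7,8,5)
ρ-cycle length = 6 (tail of 2 descent steps not counted)

6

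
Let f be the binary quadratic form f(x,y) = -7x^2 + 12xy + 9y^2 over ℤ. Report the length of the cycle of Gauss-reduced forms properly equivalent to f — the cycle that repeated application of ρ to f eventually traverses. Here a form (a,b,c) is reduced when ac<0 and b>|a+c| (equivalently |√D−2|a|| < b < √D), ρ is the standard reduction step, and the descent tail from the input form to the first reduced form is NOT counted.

D = 396, ⌊√D⌋ = 19
river: ρ → (9,6,-10)
river: ρ → (-10,14,5)
river: ρ → (5,16,-7)
river: ρ → (-7,12,9)
ρ-cycle length = 4 (tail of 0 descent steps not counted)

4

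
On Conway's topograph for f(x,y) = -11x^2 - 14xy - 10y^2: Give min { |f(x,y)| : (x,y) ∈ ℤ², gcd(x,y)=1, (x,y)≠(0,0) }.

translate: b→-8 (≡14 mod 22), so (11,14,10)→(11,-8,7)
flip: (11,-8,7)→(7,8,11)
translate: b→-6 (≡8 mod 14), so (7,8,11)→(7,-6,10)
reduced (well bottom): (7,-6,10) with a≤c, −a<b≤a
well minimum |f| = |-7| = 7 (negative-definite)

7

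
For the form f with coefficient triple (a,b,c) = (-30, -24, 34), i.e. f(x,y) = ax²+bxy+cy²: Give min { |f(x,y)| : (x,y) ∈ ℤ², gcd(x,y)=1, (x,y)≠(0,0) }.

descent: ρ → (34,24,-30)  [lands on river]
river: ρ → (-30,36,28)
river: ρ → (28,20,-38)
river: ρ → (-38,56,10)
river: ρ → (10,64,-14)
river: ρ → (-14,48,42)
river: ρ → (42,36,-20)
river: ρ → (-20,44,34)
closes: descent 1, river 8
min |a| on river = 10

10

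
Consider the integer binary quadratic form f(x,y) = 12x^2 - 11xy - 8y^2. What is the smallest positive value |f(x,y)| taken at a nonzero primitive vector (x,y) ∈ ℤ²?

descent: ρ → (-8,11,12)  [lands on river]
river: ρ → (12,13,-7)
river: ρ → (-7,15,10)
river: ρ → (10,5,-12)
river: ρ → (-12,19,3)
river: ρ → (3,17,-18)
river: ρ → (-18,19,2)
river: ρ → (2,21,-8)
closes: descent 1, river 8
min |a| on river = 2

2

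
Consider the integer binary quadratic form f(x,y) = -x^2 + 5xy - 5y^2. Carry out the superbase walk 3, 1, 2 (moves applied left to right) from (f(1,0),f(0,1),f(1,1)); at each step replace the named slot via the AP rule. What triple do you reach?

start (-1,-5,-1) = (f(1,0),f(0,1),f(1,1))
replace slot 3: 2·((-1)+(-5)) − (-1) = -11 → (-1,-5,-11)
replace slot 1: 2·((-5)+(-11)) − (-1) = -31 → (-31,-5,-11)
replace slot 2: 2·((-31)+(-11)) − (-5) = -79 → (-31,-79,-11)

-31,-79,-11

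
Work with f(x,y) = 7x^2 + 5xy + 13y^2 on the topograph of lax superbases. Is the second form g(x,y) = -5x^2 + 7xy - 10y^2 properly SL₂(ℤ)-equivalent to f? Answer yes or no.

D₁ = -339, D₂ = -151
discriminants differ ⇒ not SL₂(ℤ)-equivalent

no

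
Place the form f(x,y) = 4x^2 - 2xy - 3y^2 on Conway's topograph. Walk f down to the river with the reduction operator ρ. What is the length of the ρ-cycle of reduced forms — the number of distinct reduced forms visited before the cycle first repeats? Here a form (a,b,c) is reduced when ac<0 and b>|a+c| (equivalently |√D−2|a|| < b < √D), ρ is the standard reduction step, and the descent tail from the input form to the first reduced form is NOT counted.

D = 52, ⌊√D⌋ = 7
descent: ρ → (-3,2,4)  [lands on river]
river: ρ → (4,6,-1)
river: ρ → (-1,6,4)
river: ρ → (4,2,-3)
river: ρ → (-3,4,3)
river: ρ → (3,2,-4)
river: ρ → (-4,6,1)
river: ρ → (1,6,-4)
river: ρ → (-4,2,3)
river: ρ → (3,4,-3)
ρ-cycle length = 10 (tail of 1 descent step not counted)

10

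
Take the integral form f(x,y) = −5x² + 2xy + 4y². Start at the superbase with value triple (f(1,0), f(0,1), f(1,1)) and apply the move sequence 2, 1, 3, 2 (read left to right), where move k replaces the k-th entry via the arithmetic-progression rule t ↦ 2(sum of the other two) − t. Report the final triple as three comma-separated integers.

start (-5,4,1) = (f(1,0),f(0,1),f(1,1))
replace slot 2: 2·((-5)+1) − 4 = -12 → (-5,-12,1)
replace slot 1: 2·((-12)+1) − (-5) = -17 → (-17,-12,1)
replace slot 3: 2·((-17)+(-12)) − 1 = -59 → (-17,-12,-59)
replace slot 2: 2·((-17)+(-59)) − (-12) = -140 → (-17,-140,-59)

-17,-140,-59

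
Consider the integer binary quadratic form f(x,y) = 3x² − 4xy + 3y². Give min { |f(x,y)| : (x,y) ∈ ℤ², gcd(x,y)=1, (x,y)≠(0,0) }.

translate: b→2 (≡-4 mod 6), so (3,-4,3)→(3,2,2)
flip: (3,2,2)→(2,-2,3)
translate: b→2 (≡-2 mod 4), so (2,-2,3)→(2,2,3)
reduced (well bottom): (2,2,3) with a≤c, −a<b≤a
well minimum = a = 2

2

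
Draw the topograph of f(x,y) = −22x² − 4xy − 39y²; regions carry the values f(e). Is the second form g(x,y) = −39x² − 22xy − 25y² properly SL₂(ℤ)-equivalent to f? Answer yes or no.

D₁ = -3416, D₂ = -3416
f is negative-definite; reduce −f:
−f: reduced (well bottom): (22,4,39) with a≤c, −a<b≤a
flip sign back: reduced form of f is (-22,-4,-39)
g is negative-definite; reduce −g:
−g: flip: (39,22,25)→(25,-22,39)
−g: reduced (well bottom): (25,-22,39) with a≤c, −a<b≤a
flip sign back: reduced form of g is (-25,22,-39)
reduced forms (-22, -4, -39) vs (-25, 22, -39) ⇒ inequivalent

no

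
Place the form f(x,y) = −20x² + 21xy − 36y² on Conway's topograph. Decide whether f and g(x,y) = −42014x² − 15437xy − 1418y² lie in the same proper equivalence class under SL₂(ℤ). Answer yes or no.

D₁ = -2439, D₂ = -2439
f is negative-definite; reduce −f:
−f: translate: b→19 (≡-21 mod 40), so (20,-21,36)→(20,19,35)
−f: reduced (well bottom): (20,19,35) with a≤c, −a<b≤a
flip sign back: reduced form of f is (-20,-19,-35)
g is negative-definite; reduce −g:
−g: flip: (42014,15437,1418)→(1418,-15437,42014)
−g: translate: b→-1257 (≡-15437 mod 2836), so (1418,-15437,42014)→(1418,-1257,279)
−g: flip: (1418,-1257,279)→(279,1257,1418)
−g: translate: b→141 (≡1257 mod 558), so (279,1257,1418)→(279,141,20)
−g: flip: (279,141,20)→(20,-141,279)
−g: translate: b→19 (≡-141 mod 40), so (20,-141,279)→(20,19,35)
−g: reduced (well bottom): (20,19,35) with a≤c, −a<b≤a
flip sign back: reduced form of g is (-20,-19,-35)
reduced forms (-20, -19, -35) vs (-20, -19, -35) ⇒ equivalent

yes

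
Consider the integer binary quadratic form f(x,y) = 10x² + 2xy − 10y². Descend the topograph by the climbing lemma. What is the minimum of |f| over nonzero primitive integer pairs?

river: ρ → (-10,18,2)
river: ρ → (2,18,-10)
river: ρ → (-10,2,10)
river: ρ → (10,18,-2)
river: ρ → (-2,18,10)
river: ρ → (10,2,-10)
closes: descent 0, river 6
min |a| on river = 2

2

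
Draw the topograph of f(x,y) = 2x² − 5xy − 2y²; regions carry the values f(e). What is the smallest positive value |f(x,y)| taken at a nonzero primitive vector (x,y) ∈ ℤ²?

descent: ρ → (-2,5,2)  [lands on river]
river: ρ → (2,3,-4)
river: ρ → (-4,5,1)
river: ρ → (1,5,-4)
river: ρ → (-4,3,2)
river: ρ → (2,5,-2)
river: ρ → (-2,3,4)
river: ρ → (4,5,-1)
river: ρ → (-1,5,4)
river: ρ → (4,3,-2)
closes: descent 1, river 10
min |a| on river = 1

1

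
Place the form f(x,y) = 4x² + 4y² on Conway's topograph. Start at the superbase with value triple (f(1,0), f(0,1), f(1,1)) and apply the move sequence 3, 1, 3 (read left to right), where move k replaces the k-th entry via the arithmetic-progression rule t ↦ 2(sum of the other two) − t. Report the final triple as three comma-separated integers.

start (4,4,8) = (f(1,0),f(0,1),f(1,1))
replace slot 3: 2·(4+4) − 8 = 8 → (4,4,8)
replace slot 1: 2·(4+8) − 4 = 20 → (20,4,8)
replace slot 3: 2·(20+4) − 8 = 40 → (20,4,40)

20,4,40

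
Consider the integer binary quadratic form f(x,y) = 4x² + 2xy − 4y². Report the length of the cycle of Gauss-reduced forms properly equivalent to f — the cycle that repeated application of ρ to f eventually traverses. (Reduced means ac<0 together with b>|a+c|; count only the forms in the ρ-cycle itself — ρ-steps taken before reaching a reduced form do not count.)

D = 68, ⌊√D⌋ = 8
river: ρ → (-4,6,2)
river: ρ → (2,6,-4)
river: ρ → (-4,2,4)
river: ρ → (4,6,-2)
river: ρ → (-2,6,4)
river: ρ → (4,2,-4)
ρ-cycle length = 6 (tail of 0 descent steps not counted)

6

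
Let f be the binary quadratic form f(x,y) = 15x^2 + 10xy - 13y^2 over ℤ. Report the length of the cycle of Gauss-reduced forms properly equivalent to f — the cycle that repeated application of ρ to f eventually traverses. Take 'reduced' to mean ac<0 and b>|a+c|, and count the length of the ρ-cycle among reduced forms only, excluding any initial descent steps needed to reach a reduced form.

D = 880, ⌊√D⌋ = 29
river: ρ → (-13,16,12)
river: ρ → (12,8,-17)
river: ρ → (-17,26,3)
river: ρ → (3,28,-8)
river: ρ → (-8,20,15)
river: ρ → (15,10,-13)
ρ-cycle length = 6 (tail of 0 descent steps not counted)

6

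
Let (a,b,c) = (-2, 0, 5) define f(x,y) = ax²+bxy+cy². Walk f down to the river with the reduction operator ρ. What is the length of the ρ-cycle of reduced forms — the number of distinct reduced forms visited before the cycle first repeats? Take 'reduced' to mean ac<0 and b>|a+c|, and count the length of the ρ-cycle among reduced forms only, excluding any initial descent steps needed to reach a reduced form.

D = 40, ⌊√D⌋ = 6
descent: ρ → (5,0,-2)
descent: ρ → (-2,4,3)  [lands on river]
river: ρ → (3,2,-3)
river: ρ → (-3,4,2)
river: ρ → (2,4,-3)
river: ρ → (-3,2,3)
river: ρ → (3,4,-2)
ρ-cycle length = 6 (tail of 2 descent steps not counted)

6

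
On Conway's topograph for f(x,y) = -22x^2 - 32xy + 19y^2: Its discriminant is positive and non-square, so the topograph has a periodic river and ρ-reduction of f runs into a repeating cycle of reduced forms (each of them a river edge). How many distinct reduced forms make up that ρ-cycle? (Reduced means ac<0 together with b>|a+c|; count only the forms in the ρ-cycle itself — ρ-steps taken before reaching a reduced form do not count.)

D = 2696, ⌊√D⌋ = 51
descent: ρ → (19,32,-22)  [lands on river]
river: ρ → (-22,12,29)
river: ρ → (29,46,-5)
river: ρ → (-5,44,38)
river: ρ → (38,32,-11)
river: ρ → (-11,34,35)
river: ρ → (35,36,-10)
river: ρ → (-10,44,19)
ρ-cycle length = 8 (tail of 1 descent step not counted)

8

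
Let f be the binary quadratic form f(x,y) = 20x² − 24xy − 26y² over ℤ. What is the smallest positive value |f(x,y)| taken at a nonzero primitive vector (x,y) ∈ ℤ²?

descent: ρ → (-26,24,20)  [lands on river]
river: ρ → (20,16,-30)
river: ρ → (-30,44,6)
river: ρ → (6,40,-44)
river: ρ → (-44,48,2)
river: ρ → (2,48,-44)
river: ρ → (-44,40,6)
river: ρ → (6,44,-30)
river: ρ → (-30,16,20)
river: ρ → (20,24,-26)
river: ρ → (-26,28,18)
river: ρ → (18,44,-10)
river: ρ → (-10,36,34)
river: ρ → (34,32,-12)
river: ρ → (-12,40,22)
river: ρ → (22,48,-4)
river: ρ → (-4,48,22)
river: ρ → (22,40,-12)
river: ρ → (-12,32,34)
river: ρ → (34,36,-10)
river: ρ → (-10,44,18)
river: ρ → (18,28,-26)
closes: descent 1, river 22
min |a| on river = 2

2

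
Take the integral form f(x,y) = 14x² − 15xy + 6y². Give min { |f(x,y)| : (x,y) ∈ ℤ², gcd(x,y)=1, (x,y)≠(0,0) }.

translate: b→13 (≡-15 mod 28), so (14,-15,6)→(14,13,5)
flip: (14,13,5)→(5,-13,14)
translate: b→-3 (≡-13 mod 10), so (5,-13,14)→(5,-3,6)
reduced (well bottom): (5,-3,6) with a≤c, −a<b≤a
well minimum = a = 5

5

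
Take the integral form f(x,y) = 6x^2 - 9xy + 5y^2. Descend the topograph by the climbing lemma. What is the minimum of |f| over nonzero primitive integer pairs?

translate: b→3 (≡-9 mod 12), so (6,-9,5)→(6,3,2)
flip: (6,3,2)→(2,-3,6)
translate: b→1 (≡-3 mod 4), so (2,-3,6)→(2,1,5)
reduced (well bottom): (2,1,5) with a≤c, −a<b≤a
well minimum = a = 2

2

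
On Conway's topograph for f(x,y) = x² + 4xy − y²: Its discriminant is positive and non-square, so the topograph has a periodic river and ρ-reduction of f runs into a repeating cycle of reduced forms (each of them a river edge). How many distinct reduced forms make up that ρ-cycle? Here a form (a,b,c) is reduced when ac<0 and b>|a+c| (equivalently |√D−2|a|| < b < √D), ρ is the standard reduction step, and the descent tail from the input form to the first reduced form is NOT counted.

D = 20, ⌊√D⌋ = 4
river: ρ → (-1,4,1)
river: ρ → (1,4,-1)
ρ-cycle length = 2 (tail of 0 descent steps not counted)

2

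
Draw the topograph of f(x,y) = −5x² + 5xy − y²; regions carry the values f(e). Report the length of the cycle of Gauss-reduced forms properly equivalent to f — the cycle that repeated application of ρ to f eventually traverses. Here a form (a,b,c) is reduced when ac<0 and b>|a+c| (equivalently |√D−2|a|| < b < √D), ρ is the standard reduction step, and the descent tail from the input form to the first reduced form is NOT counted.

D = 5, ⌊√D⌋ = 2
descent: ρ → (-1,1,1)  [lands on river]
river: ρ → (1,1,-1)
ρ-cycle length = 2 (tail of 1 descent step not counted)

2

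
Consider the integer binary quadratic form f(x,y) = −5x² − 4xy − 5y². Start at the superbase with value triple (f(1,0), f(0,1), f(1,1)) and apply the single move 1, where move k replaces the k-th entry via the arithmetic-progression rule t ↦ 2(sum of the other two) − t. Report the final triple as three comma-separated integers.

start (-5,-5,-14) = (f(1,0),f(0,1),f(1,1))
replace slot 1: 2·((-5)+(-14)) − (-5) = -33 → (-33,-5,-14)

-33,-5,-14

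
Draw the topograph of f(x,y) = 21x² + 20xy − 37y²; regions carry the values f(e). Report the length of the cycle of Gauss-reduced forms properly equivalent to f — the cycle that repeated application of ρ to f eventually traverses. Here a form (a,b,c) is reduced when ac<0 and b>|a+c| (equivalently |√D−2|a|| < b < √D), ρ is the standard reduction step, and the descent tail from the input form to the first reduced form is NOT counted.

D = 3508, ⌊√D⌋ = 59
river: ρ → (-37,54,4)
river: ρ → (4,58,-9)
river: ρ → (-9,50,28)
river: ρ → (28,6,-31)
river: ρ → (-31,56,3)
river: ρ → (3,58,-12)
river: ρ → (-12,38,43)
river: ρ → (43,48,-7)
river: ρ → (-7,50,36)
river: ρ → (36,22,-21)
river: ρ → (-21,20,37)
river: ρ → (37,54,-4)
river: ρ → (-4,58,9)
river: ρ → (9,50,-28)
river: ρ → (-28,6,31)
river: ρ → (31,56,-3)
river: ρ → (-3,58,12)
river: ρ → (12,38,-43)
river: ρ → (-43,48,7)
river: ρ → (7,50,-36)
river: ρ → (-36,22,21)
river: ρ → (21,20,-37)
ρ-cycle length = 22 (tail of 0 descent steps not counted)

22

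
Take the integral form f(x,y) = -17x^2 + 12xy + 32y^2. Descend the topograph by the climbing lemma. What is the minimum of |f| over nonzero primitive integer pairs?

descent: ρ → (32,-12,-17)
descent: ρ → (-17,46,3)  [lands on river]
river: ρ → (3,44,-32)
river: ρ → (-32,20,15)
river: ρ → (15,40,-12)
river: ρ → (-12,32,27)
river: ρ → (27,22,-17)
closes: descent 2, river 6
min |a| on river = 3

3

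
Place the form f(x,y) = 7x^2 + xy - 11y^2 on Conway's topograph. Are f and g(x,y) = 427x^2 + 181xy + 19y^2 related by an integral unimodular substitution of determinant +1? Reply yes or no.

D₁ = 309, D₂ = 309
river cycle of f (length 6): (7, 15, -3), (-3, 15, 7), (7, 13, -5), (-5, 17, 1), (1, 17, -5), (-5, 13, 7)
river cycle of g (length 6): (-3, 15, 7), (7, 13, -5), (-5, 17, 1), (1, 17, -5), (-5, 13, 7), (7, 15, -3)
cycles coincide ⇒ equivalent

yes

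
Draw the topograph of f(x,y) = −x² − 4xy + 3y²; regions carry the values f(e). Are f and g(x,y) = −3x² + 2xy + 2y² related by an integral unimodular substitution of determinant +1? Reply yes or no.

D₁ = 28, D₂ = 28
river cycle of f (length 4): (3, 4, -1), (-1, 4, 3), (3, 2, -2), (-2, 2, 3)
river cycle of g (length 4): (2, 2, -3), (-3, 4, 1), (1, 4, -3), (-3, 2, 2)
cycles differ ⇒ inequivalent

no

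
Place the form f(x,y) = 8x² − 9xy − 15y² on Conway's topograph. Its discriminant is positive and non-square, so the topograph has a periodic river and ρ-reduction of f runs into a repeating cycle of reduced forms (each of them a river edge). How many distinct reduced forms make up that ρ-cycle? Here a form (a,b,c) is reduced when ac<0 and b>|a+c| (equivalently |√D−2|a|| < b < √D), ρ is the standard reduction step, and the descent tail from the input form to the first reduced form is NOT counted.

D = 561, ⌊√D⌋ = 23
descent: ρ → (-15,9,8)  [lands on river]
river: ρ → (8,23,-1)
river: ρ → (-1,23,8)
river: ρ → (8,9,-15)
river: ρ → (-15,21,2)
river: ρ → (2,23,-4)
river: ρ → (-4,17,17)
river: ρ → (17,17,-4)
river: ρ → (-4,23,2)
river: ρ → (2,21,-15)
ρ-cycle length = 10 (tail of 1 descent step not counted)

10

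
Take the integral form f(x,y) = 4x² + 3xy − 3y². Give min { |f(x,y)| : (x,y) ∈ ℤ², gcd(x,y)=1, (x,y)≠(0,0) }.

river: ρ → (-3,3,4)
river: ρ → (4,5,-2)
river: ρ → (-2,7,1)
river: ρ → (1,7,-2)
river: ρ → (-2,5,4)
river: ρ → (4,3,-3)
closes: descent 0, river 6
min |a| on river = 1

1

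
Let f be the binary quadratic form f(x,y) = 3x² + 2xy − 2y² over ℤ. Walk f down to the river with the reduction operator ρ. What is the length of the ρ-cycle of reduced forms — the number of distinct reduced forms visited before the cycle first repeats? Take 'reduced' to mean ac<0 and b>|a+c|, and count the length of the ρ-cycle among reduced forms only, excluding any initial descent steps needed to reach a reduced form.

D = 28, ⌊√D⌋ = 5
river: ρ → (-2,2,3)
river: ρ → (3,4,-1)
river: ρ → (-1,4,3)
river: ρ → (3,2,-2)
ρ-cycle length = 4 (tail of 0 descent steps not counted)

4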